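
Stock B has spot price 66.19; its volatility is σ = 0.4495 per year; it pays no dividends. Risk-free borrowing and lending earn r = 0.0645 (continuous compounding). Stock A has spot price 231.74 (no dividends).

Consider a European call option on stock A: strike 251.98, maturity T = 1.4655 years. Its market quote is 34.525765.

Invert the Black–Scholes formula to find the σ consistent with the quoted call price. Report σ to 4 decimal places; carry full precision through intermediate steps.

sigma = 0.3005

At σ = 0.3005 the Black–Scholes value reproduces the quote:
σ√T = 0.3005·√1.4655 = 0.363779
d₁ = (ln(S/K) + (r+σ²/2)T) / (σ√T) = (ln(231.74/251.98) + (0.0645+0.3005²/2)·1.4655) / 0.363779 = (-0.083734 + 0.160692) / 0.363779 = 0.211553
d₂ = d₁ − σ√T = 0.211553 − 0.363779 = -0.152226
e^{−rT} = 0.909805
N(d₁) = 0.583772,  N(d₂) = 0.439505
V = S·N(d₁) − K·e^{−rT}·N(d₂) = 135.283373 − 100.757607 = 34.525765 (matching the quote); vega is positive throughout, so no other σ reproduces this price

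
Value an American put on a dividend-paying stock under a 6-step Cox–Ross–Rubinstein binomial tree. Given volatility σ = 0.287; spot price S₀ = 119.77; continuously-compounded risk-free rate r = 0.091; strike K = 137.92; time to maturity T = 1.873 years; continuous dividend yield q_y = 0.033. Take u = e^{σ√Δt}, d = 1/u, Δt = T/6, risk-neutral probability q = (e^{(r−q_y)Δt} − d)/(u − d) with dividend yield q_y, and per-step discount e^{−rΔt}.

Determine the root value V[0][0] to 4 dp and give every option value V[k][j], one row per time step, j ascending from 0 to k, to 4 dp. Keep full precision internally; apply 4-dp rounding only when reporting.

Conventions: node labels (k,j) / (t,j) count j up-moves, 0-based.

Δt=0.31217  u=1.17392  d=0.85184  q=0.51672  discount=0.97199
step 6 (expiry): payoffs max(K−S,0) = 92.1578 74.8551 51.0104 18.1500 0.0000 0.0000 0.0000
k=5: (k=5,j=0): S=53.7214, K−S=84.1986, hold=80.8864 ⇒ V=84.1986 exercise | (k=5,j=1): S=74.0334, K−S=63.8866, hold=60.7825 ⇒ V=63.8866 exercise | (k=5,j=2): S=102.0253, K−S=35.8947, hold=33.0775 ⇒ V=35.8947 exercise | (k=5,j=3): S=140.6009, K−S=0.0000, hold=8.5258 ⇒ V=8.5258 continue | (k=5,j=4): S=193.7619, K−S=0.0000, hold=0.0000 ⇒ V=0.0000 continue | (k=5,j=5): S=267.0230, K−S=0.0000, hold=0.0000 ⇒ V=0.0000 continue
k=4: (k=4,j=0): S=63.0649, K−S=74.8551, hold=71.6387 ⇒ V=74.8551 exercise | (k=4,j=1): S=86.9096, K−S=51.0104, hold=48.0383 ⇒ V=51.0104 exercise | (k=4,j=2): S=119.7700, K−S=18.1500, hold=21.1433 ⇒ V=21.1433 continue | (k=4,j=3): S=165.0548, K−S=0.0000, hold=4.0049 ⇒ V=4.0049 continue | (k=4,j=4): S=227.4618, K−S=0.0000, hold=0.0000 ⇒ V=0.0000 continue
k=3: (k=3,j=0): S=74.0334, K−S=63.8866, hold=60.7825 ⇒ V=63.8866 exercise | (k=3,j=1): S=102.0253, K−S=35.8947, hold=34.5809 ⇒ V=35.8947 exercise | (k=3,j=2): S=140.6009, K−S=0.0000, hold=11.9433 ⇒ V=11.9433 continue | (k=3,j=3): S=193.7619, K−S=0.0000, hold=1.8813 ⇒ V=1.8813 continue
k=2: (k=2,j=0): S=86.9096, K−S=51.0104, hold=48.0383 ⇒ V=51.0104 exercise | (k=2,j=1): S=119.7700, K−S=18.1500, hold=22.8597 ⇒ V=22.8597 continue | (k=2,j=2): S=165.0548, K−S=0.0000, hold=6.5551 ⇒ V=6.5551 continue
k=1: (k=1,j=0): S=102.0253, K−S=35.8947, hold=35.4430 ⇒ V=35.8947 exercise | (k=1,j=1): S=140.6009, K−S=0.0000, hold=14.0305 ⇒ V=14.0305 continue
k=0: (k=0,j=0): S=119.7700, K−S=18.1500, hold=23.9080 ⇒ V=23.9080 continue

price = 23.9080
tree:
23.9080
35.8947 14.0305
51.0104 22.8597 6.5551
63.8866 35.8947 11.9433 1.8813
74.8551 51.0104 21.1433 4.0049 0.0000
84.1986 63.8866 35.8947 8.5258 0.0000 0.0000
92.1578 74.8551 51.0104 18.1500 0.0000 0.0000 0.0000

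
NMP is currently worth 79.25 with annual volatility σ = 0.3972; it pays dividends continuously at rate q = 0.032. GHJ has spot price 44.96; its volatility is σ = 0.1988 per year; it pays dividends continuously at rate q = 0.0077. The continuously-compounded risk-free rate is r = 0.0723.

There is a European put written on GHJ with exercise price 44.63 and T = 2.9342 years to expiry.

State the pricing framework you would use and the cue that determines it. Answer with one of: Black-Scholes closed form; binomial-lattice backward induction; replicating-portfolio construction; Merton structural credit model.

Key observation: a European-exercise option on GHJ struck at 44.63 — a GBM underlying with constant parameters — admits an analytic price: the data contain no early exercise, no discrete tree, no debt structure.

framework: Black-Scholes closed form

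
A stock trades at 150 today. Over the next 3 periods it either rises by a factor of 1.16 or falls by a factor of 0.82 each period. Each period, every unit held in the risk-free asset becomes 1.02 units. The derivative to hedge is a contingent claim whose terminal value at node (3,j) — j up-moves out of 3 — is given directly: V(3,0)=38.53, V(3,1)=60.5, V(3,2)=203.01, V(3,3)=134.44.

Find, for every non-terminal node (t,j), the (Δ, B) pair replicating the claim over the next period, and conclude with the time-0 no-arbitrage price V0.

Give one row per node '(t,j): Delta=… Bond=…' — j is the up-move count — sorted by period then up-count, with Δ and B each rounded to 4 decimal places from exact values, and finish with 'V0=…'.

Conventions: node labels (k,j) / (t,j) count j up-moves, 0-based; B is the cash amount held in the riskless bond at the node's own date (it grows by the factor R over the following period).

(0,0): Delta=0.9241 Bond=-11.4708
(1,0): Delta=2.1773 Bond=-165.8413
(1,1): Delta=0.3040 Bond=96.1985
(2,0): Delta=0.6407 Bond=-14.1730
(2,1): Delta=2.9377 Bond=-277.6476
(2,2): Delta=-0.9992 Bond=361.1615
V0=127.1477

Since d<R<u, set p* = (R−d)/(u−d) = 0.5882; price each node as the discounted p*-expectation of its children.
At maturity the claim pays: V(3,0)=38.5300, V(3,1)=60.5000, V(3,2)=203.0100, V(3,3)=134.4400
(2,0): S=100.8600. Δ = (V_up−V_dn)/(S_up−S_dn) = (60.5000−38.5300)/(116.9976−82.7052) = 0.6407. V = [p*·60.5000 + (1−p*)·38.5300]/1.02 = 50.4446. B = V − Δ·S = -14.1730.
(2,1): S=142.6800. Δ = (V_up−V_dn)/(S_up−S_dn) = (203.0100−60.5000)/(165.5088−116.9976) = 2.9377. V = [p*·203.0100 + (1−p*)·60.5000]/1.02 = 141.4994. B = V − Δ·S = -277.6476.
(2,2): S=201.8400. Δ = (V_up−V_dn)/(S_up−S_dn) = (134.4400−203.0100)/(234.1344−165.5088) = -0.9992. V = [p*·134.4400 + (1−p*)·203.0100]/1.02 = 159.4850. B = V − Δ·S = 361.1615.
(1,0): S=123.0000. Δ = (V_up−V_dn)/(S_up−S_dn) = (141.4994−50.4446)/(142.6800−100.8600) = 2.1773. V = [p*·141.4994 + (1−p*)·50.4446]/1.02 = 101.9669. B = V − Δ·S = -165.8413.
(1,1): S=174.0000. Δ = (V_up−V_dn)/(S_up−S_dn) = (159.4850−141.4994)/(201.8400−142.6800) = 0.3040. V = [p*·159.4850 + (1−p*)·141.4994]/1.02 = 149.0972. B = V − Δ·S = 96.1985.
(0,0): S=150.0000. Δ = (V_up−V_dn)/(S_up−S_dn) = (149.0972−101.9669)/(174.0000−123.0000) = 0.9241. V = [p*·149.0972 + (1−p*)·101.9669]/1.02 = 127.1477. B = V − Δ·S = -11.4708.
As a check, the time-0 holding Δ(0,0)·S0 + B(0,0) comes to 127.1477 — exactly V0.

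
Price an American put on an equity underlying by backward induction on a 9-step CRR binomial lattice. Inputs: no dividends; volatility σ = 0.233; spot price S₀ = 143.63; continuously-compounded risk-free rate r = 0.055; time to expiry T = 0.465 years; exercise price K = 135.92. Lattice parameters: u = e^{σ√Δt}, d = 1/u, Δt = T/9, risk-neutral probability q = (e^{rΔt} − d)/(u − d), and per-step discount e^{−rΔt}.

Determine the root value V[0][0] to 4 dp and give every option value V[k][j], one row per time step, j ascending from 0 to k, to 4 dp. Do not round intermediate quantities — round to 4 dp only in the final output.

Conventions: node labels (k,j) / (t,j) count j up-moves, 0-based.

Δt=0.05167, u=1.05439, d=0.94842, q=0.51362, disc=e^(-rΔt)=0.99716
k=9 terminal: V=max(K-S,0) → 46.7463 36.7823 25.7051 13.3900 0.0000 0.0000 0.0000 0.0000 0.0000 0.0000
k=8: j=0 S=94.0238 intr=41.8962 cont=41.5105 V=41.8962[EX]; j=1 S=104.5297 intr=31.3903 cont=31.0046 V=31.3903[EX]; j=2 S=116.2094 intr=19.7106 cont=19.3249 V=19.7106[EX]; j=3 S=129.1943 intr=6.7257 cont=6.4942 V=6.7257[EX]; j=4 S=143.6300 intr=0.0000 cont=0.0000 V=0.0000[hold]; j=5 S=159.6787 intr=0.0000 cont=0.0000 V=0.0000[hold]; j=6 S=177.5207 intr=0.0000 cont=0.0000 V=0.0000[hold]; j=7 S=197.3562 intr=0.0000 cont=0.0000 V=0.0000[hold]; j=8 S=219.4081 intr=0.0000 cont=0.0000 V=0.0000[hold]
k=7: j=0 S=99.1377 intr=36.7823 cont=36.3967 V=36.7823[EX]; j=1 S=110.2149 intr=25.7051 cont=25.3194 V=25.7051[EX]; j=2 S=122.5300 intr=13.3900 cont=13.0043 V=13.3900[EX]; j=3 S=136.2211 intr=0.0000 cont=3.2620 V=3.2620[hold]; j=4 S=151.4419 intr=0.0000 cont=0.0000 V=0.0000[hold]; j=5 S=168.3635 intr=0.0000 cont=0.0000 V=0.0000[hold]; j=6 S=187.1759 intr=0.0000 cont=0.0000 V=0.0000[hold]; j=7 S=208.0902 intr=0.0000 cont=0.0000 V=0.0000[hold]
k=6: j=0 S=104.5297 intr=31.3903 cont=31.0046 V=31.3903[EX]; j=1 S=116.2094 intr=19.7106 cont=19.3249 V=19.7106[EX]; j=2 S=129.1943 intr=6.7257 cont=8.1649 V=8.1649[hold]; j=3 S=143.6300 intr=0.0000 cont=1.5821 V=1.5821[hold]; j=4 S=159.6787 intr=0.0000 cont=0.0000 V=0.0000[hold]; j=5 S=177.5207 intr=0.0000 cont=0.0000 V=0.0000[hold]; j=6 S=197.3562 intr=0.0000 cont=0.0000 V=0.0000[hold]
k=5: j=0 S=110.2149 intr=25.7051 cont=25.3194 V=25.7051[EX]; j=1 S=122.5300 intr=13.3900 cont=13.7414 V=13.7414[hold]; j=2 S=136.2211 intr=0.0000 cont=4.7703 V=4.7703[hold]; j=3 S=151.4419 intr=0.0000 cont=0.7673 V=0.7673[hold]; j=4 S=168.3635 intr=0.0000 cont=0.0000 V=0.0000[hold]; j=5 S=187.1759 intr=0.0000 cont=0.0000 V=0.0000[hold]
k=4: j=0 S=116.2094 intr=19.7106 cont=19.5048 V=19.7106[EX]; j=1 S=129.1943 intr=6.7257 cont=9.1078 V=9.1078[hold]; j=2 S=143.6300 intr=0.0000 cont=2.7066 V=2.7066[hold]; j=3 S=159.6787 intr=0.0000 cont=0.3722 V=0.3722[hold]; j=4 S=177.5207 intr=0.0000 cont=0.0000 V=0.0000[hold]
k=3: j=0 S=122.5300 intr=13.3900 cont=14.2243 V=14.2243[hold]; j=1 S=136.2211 intr=0.0000 cont=5.8035 V=5.8035[hold]; j=2 S=151.4419 intr=0.0000 cont=1.5033 V=1.5033[hold]; j=3 S=168.3635 intr=0.0000 cont=0.1805 V=0.1805[hold]
k=2: j=0 S=129.1943 intr=6.7257 cont=9.8712 V=9.8712[hold]; j=1 S=143.6300 intr=0.0000 cont=3.5847 V=3.5847[hold]; j=2 S=159.6787 intr=0.0000 cont=0.8216 V=0.8216[hold]
k=1: j=0 S=136.2211 intr=0.0000 cont=6.6235 V=6.6235[hold]; j=1 S=151.4419 intr=0.0000 cont=2.1593 V=2.1593[hold]
k=0: j=0 S=143.6300 intr=0.0000 cont=4.3183 V=4.3183[hold]

price = 4.3183
tree:
4.3183
6.6235 2.1593
9.8712 3.5847 0.8216
14.2243 5.8035 1.5033 0.1805
19.7106 9.1078 2.7066 0.3722 0.0000
25.7051 13.7414 4.7703 0.7673 0.0000 0.0000
31.3903 19.7106 8.1649 1.5821 0.0000 0.0000 0.0000
36.7823 25.7051 13.3900 3.2620 0.0000 0.0000 0.0000 0.0000
41.8962 31.3903 19.7106 6.7257 0.0000 0.0000 0.0000 0.0000 0.0000
46.7463 36.7823 25.7051 13.3900 0.0000 0.0000 0.0000 0.0000 0.0000 0.0000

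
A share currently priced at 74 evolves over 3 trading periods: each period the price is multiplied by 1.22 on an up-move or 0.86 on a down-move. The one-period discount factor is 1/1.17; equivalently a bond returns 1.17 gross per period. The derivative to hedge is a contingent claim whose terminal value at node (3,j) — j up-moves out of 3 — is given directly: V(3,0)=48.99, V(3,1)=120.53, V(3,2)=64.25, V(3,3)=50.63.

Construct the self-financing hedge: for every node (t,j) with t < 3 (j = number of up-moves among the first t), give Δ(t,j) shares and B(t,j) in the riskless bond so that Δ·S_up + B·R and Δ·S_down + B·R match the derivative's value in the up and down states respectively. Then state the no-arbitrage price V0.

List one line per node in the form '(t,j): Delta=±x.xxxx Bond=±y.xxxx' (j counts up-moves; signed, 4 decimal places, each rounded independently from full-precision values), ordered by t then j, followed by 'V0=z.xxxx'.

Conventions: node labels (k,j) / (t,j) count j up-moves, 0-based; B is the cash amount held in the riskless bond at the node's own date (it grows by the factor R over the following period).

Under the risk-neutral measure, an up-move has probability p* = (R−d)/(u−d) = 0.8611 and values discount at R = 1.17.
Terminal payoffs: V(3,0)=48.9900, V(3,1)=120.5300, V(3,2)=64.2500, V(3,3)=50.6300
Node (2,0) S=54.7304: V=(p*·120.5300+(1−p*)·48.9900)/1.17=94.5247; Δ=(120.5300−48.9900)/(66.7711−47.0681)=3.6309; B=V−Δ·S=-104.1975
Node (2,1) S=77.6408: V=(p*·64.2500+(1−p*)·120.5300)/1.17=61.5954; Δ=(64.2500−120.5300)/(94.7218−66.7711)=-2.0135; B=V−Δ·S=217.9288
Node (2,2) S=110.1416: V=(p*·50.6300+(1−p*)·64.2500)/1.17=44.8903; Δ=(50.6300−64.2500)/(134.3728−94.7218)=-0.3435; B=V−Δ·S=82.7236
Node (1,0) S=63.6400: V=(p*·61.5954+(1−p*)·94.5247)/1.17=56.5547; Δ=(61.5954−94.5247)/(77.6408−54.7304)=-1.4373; B=V−Δ·S=148.0248
Node (1,1) S=90.2800: V=(p*·44.8903+(1−p*)·61.5954)/1.17=40.3508; Δ=(44.8903−61.5954)/(110.1416−77.6408)=-0.5140; B=V−Δ·S=86.7540
Node (0,0) S=74.0000: V=(p*·40.3508+(1−p*)·56.5547)/1.17=36.4114; Δ=(40.3508−56.5547)/(90.2800−63.6400)=-0.6083; B=V−Δ·S=81.4221
Check: Δ(0,0)·S0 + B(0,0) = 36.4114 = V0.

(0,0): Delta=-0.6083 Bond=81.4221
(1,0): Delta=-1.4373 Bond=148.0248
(1,1): Delta=-0.5140 Bond=86.7540
(2,0): Delta=3.6309 Bond=-104.1975
(2,1): Delta=-2.0135 Bond=217.9288
(2,2): Delta=-0.3435 Bond=82.7236
V0=36.4114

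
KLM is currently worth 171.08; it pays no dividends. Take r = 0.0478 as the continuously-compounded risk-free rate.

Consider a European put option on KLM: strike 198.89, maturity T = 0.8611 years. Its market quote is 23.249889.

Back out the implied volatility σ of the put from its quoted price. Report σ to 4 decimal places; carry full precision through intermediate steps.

sigma = 0.1574

At σ = 0.1574 the Black–Scholes value reproduces the quote:
σ√T = 0.1574·√0.8611 = 0.146060
d₁ = (ln(S/K) + (r+σ²/2)T) / (σ√T) = (ln(171.08/198.89) + (0.0478+0.1574²/2)·0.8611) / 0.146060 = (-0.150621 + 0.051827) / 0.146060 = -0.676388
d₂ = d₁ − σ√T = -0.676388 − 0.146060 = -0.822448
e^{−rT} = 0.959675
N(−d₁) = 0.750603,  N(−d₂) = 0.794589
V = K·e^{−rT}·N(−d₂) − S·N(−d₁) = 151.663017 − 128.413129 = 23.249889 (the observed quote) — the price is monotone increasing in volatility, hence this σ is the only solution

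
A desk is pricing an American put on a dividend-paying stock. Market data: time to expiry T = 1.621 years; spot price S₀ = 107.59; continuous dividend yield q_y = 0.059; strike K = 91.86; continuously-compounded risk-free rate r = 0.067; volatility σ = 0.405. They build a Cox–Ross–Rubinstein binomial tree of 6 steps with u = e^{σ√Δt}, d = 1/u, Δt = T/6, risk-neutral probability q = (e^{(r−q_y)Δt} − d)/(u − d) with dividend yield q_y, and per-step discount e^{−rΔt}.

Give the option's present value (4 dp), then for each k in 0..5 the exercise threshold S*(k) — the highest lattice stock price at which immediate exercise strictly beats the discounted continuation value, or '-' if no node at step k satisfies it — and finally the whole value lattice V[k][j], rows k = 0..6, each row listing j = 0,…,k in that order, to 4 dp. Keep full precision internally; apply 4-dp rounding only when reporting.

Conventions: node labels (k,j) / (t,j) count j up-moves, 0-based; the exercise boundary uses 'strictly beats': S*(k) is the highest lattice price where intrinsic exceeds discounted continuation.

price = 12.4453
boundary = - - - - 46.3532 57.2141
tree:
12.4453
18.1541 6.0449
25.6860 9.7796 1.7730
34.9954 15.4661 3.2986 0.0000
45.5068 23.6980 6.1368 0.0000 0.0000
54.3059 34.6459 11.4169 0.0000 0.0000 0.0000
61.4347 45.5068 21.2403 0.0000 0.0000 0.0000 0.0000

Δt=0.27017, u=1.23431, d=0.81017, q=0.45267, disc=e^(-rΔt)=0.98206
k=6 terminal: V=max(K-S,0) → 61.4347 45.5068 21.2403 0.0000 0.0000 0.0000 0.0000
k=5: j=0 S=37.5541 intr=54.3059 cont=53.2520 V=54.3059[EX]; j=1 S=57.2141 intr=34.6459 cont=33.9028 V=34.6459[EX]; j=2 S=87.1664 intr=4.6936 cont=11.4169 V=11.4169[hold]; j=3 S=132.7990 intr=0.0000 cont=0.0000 V=0.0000[hold]; j=4 S=202.3209 intr=0.0000 cont=0.0000 V=0.0000[hold]; j=5 S=308.2383 intr=0.0000 cont=0.0000 V=0.0000[hold]  S*(5)=57.2141
k=4: j=0 S=46.3532 intr=45.5068 cont=44.5919 V=45.5068[EX]; j=1 S=70.6197 intr=21.2403 cont=23.6980 V=23.6980[hold]; j=2 S=107.5900 intr=0.0000 cont=6.1368 V=6.1368[hold]; j=3 S=163.9147 intr=0.0000 cont=0.0000 V=0.0000[hold]; j=4 S=249.7260 intr=0.0000 cont=0.0000 V=0.0000[hold]  S*(4)=46.3532
k=3: j=0 S=57.2141 intr=34.6459 cont=34.9954 V=34.9954[hold]; j=1 S=87.1664 intr=4.6936 cont=15.4661 V=15.4661[hold]; j=2 S=132.7990 intr=0.0000 cont=3.2986 V=3.2986[hold]; j=3 S=202.3209 intr=0.0000 cont=0.0000 V=0.0000[hold]  S*(3)=-
k=2: j=0 S=70.6197 intr=21.2403 cont=25.6860 V=25.6860[hold]; j=1 S=107.5900 intr=0.0000 cont=9.7796 V=9.7796[hold]; j=2 S=163.9147 intr=0.0000 cont=1.7730 V=1.7730[hold]  S*(2)=-
k=1: j=0 S=87.1664 intr=4.6936 cont=18.1541 V=18.1541[hold]; j=1 S=132.7990 intr=0.0000 cont=6.0449 V=6.0449[hold]  S*(1)=-
k=0: j=0 S=107.5900 intr=0.0000 cont=12.4453 V=12.4453[hold]  S*(0)=-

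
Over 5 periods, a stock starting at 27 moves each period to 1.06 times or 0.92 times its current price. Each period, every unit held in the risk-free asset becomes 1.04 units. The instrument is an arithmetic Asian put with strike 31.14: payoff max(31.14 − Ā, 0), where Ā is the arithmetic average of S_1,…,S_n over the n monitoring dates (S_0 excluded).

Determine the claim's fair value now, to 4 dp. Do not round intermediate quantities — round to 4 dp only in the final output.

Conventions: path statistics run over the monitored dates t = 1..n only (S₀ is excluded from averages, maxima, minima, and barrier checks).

price = 1.0328

Set p* = 0.8571 (from d < R < u); the path-dependent value is the discounted p*-expectation over all price paths.
Enumerate all 2^5 = 32 price paths (U = up ×1.06, D = down ×0.92); each path with k up-moves has probability p*^k·(1−p*)^(5−k).
DDDDD: Ā=21.1710, payoff=9.9690, prob=0.000059
UDDDD: Ā=24.3927, payoff=6.7473, prob=0.000357
DUDDD: Ā=23.6367, payoff=7.5033, prob=0.000357
UUDDD: Ā=27.2336, payoff=3.9064, prob=0.002142
DDUDD: Ā=22.9412, payoff=8.1988, prob=0.000357
UDUDD: Ā=26.4322, payoff=4.7078, prob=0.002142
DUUDD: Ā=25.6762, payoff=5.4638, prob=0.002142
UUUDD: Ā=29.5835, payoff=1.5565, prob=0.012852
DDDUD: Ā=22.3013, payoff=8.8387, prob=0.000357
UDDUD: Ā=25.6950, payoff=5.4450, prob=0.002142
DUDUD: Ā=24.9390, payoff=6.2010, prob=0.002142
UUDUD: Ā=28.7341, payoff=2.4059, prob=0.012852
DDUUD: Ā=24.2435, payoff=6.8965, prob=0.002142
UDUUD: Ā=27.9327, payoff=3.2073, prob=0.012852
DUUUD: Ā=27.1767, payoff=3.9633, prob=0.012852
UUUUD: Ā=31.3123, payoff=0.0000, prob=0.077111
DDDDU: Ā=21.7126, payoff=9.4274, prob=0.000357
UDDDU: Ā=25.0167, payoff=6.1233, prob=0.002142
DUDDU: Ā=24.2607, payoff=6.8793, prob=0.002142
UUDDU: Ā=27.9526, payoff=3.1874, prob=0.012852
DDUDU: Ā=23.5652, payoff=7.5748, prob=0.002142
UDUDU: Ā=27.1512, payoff=3.9888, prob=0.012852
DUUDU: Ā=26.3952, payoff=4.7448, prob=0.012852
UUUDU: Ā=30.4119, payoff=0.7281, prob=0.077111
DDDUU: Ā=22.9253, payoff=8.2147, prob=0.002142
UDDUU: Ā=26.4140, payoff=4.7260, prob=0.012852
DUDUU: Ā=25.6580, payoff=5.4820, prob=0.012852
UUDUU: Ā=29.5624, payoff=1.5776, prob=0.077111
DDUUU: Ā=24.9624, payoff=6.1776, prob=0.012852
UDUUU: Ā=28.7611, payoff=2.3789, prob=0.077111
DUUUU: Ā=28.0051, payoff=3.1349, prob=0.077111
UUUUU: Ā=32.2667, payoff=0.0000, prob=0.462664
Price = Σ prob·payoff / R^5 = 1.256511 / 1.216653 = 1.0328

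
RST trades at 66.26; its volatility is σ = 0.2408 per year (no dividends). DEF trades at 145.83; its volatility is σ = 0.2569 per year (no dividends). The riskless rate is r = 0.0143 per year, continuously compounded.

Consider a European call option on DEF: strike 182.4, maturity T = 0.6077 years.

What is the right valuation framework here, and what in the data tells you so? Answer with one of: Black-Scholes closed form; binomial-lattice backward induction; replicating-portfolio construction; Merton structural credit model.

Key observation: a European claim on DEF (strike 182.4) — a lognormal (GBM) underlying with constant rate and volatility — has an exact closed-form value; no lattice or capital structure is involved.

framework: Black-Scholes closed form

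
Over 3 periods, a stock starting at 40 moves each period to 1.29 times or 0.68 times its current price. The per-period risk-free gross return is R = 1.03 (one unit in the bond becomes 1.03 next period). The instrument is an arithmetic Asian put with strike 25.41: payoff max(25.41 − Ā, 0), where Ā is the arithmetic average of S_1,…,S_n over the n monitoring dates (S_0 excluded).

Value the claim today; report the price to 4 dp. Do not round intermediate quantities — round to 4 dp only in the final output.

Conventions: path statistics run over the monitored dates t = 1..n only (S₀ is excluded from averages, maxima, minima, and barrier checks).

price = 0.6364

No-arbitrage gives p* = (R−d)/(u−d) = 0.5738: enumerate every path, weight its payoff by its p*-probability, and discount by R^3.
Enumerate all 2^3 = 8 price paths (U = up ×1.29, D = down ×0.68); each path with k up-moves has probability p*^k·(1−p*)^(3−k).
DDD: Ā=19.4244, payoff=5.9856, prob=0.077434
UDD: Ā=36.8493, payoff=0.0000, prob=0.104238
DUD: Ā=28.7159, payoff=0.0000, prob=0.104238
UUD: Ā=54.4758, payoff=0.0000, prob=0.140320
DDU: Ā=23.1853, payoff=2.2247, prob=0.104238
UDU: Ā=43.9838, payoff=0.0000, prob=0.140320
DUU: Ā=35.8505, payoff=0.0000, prob=0.140320
UUU: Ā=68.0105, payoff=0.0000, prob=0.188892
Price = Σ prob·payoff / R^3 = 0.695386 / 1.092727 = 0.6364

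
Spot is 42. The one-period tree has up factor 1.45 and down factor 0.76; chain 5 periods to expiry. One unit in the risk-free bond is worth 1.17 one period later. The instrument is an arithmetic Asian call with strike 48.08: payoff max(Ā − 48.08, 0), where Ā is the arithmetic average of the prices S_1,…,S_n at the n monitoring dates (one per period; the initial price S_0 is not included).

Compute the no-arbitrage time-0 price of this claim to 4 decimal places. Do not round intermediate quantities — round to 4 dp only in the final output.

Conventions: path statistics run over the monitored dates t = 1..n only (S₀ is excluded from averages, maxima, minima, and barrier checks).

price = 11.2826

Set p* = 0.5942 (from d < R < u); the path-dependent value is the discounted p*-expectation over all price paths.
Enumerate all 2^5 = 32 price paths (U = up ×1.45, D = down ×0.76); each path with k up-moves has probability p*^k·(1−p*)^(5−k).
DDDDD: Ā=19.8555, payoff=0.0000, prob=0.011004
UDDDD: Ā=37.8822, payoff=0.0000, prob=0.016113
DUDDD: Ā=32.0862, payoff=0.0000, prob=0.016113
UUDDD: Ā=61.2171, payoff=13.1371, prob=0.023594
DDUDD: Ā=27.6812, payoff=0.0000, prob=0.016113
UDUDD: Ā=52.8129, payoff=4.7329, prob=0.023594
DUUDD: Ā=47.0169, payoff=0.0000, prob=0.023594
UUUDD: Ā=89.7033, payoff=41.6233, prob=0.034548
DDDUD: Ā=24.3335, payoff=0.0000, prob=0.016113
UDDUD: Ā=46.4257, payoff=0.0000, prob=0.023594
DUDUD: Ā=40.6297, payoff=0.0000, prob=0.023594
UUDUD: Ā=77.5172, payoff=29.4372, prob=0.034548
DDUUD: Ā=36.2248, payoff=0.0000, prob=0.023594
UDUUD: Ā=69.1130, payoff=21.0330, prob=0.034548
DUUUD: Ā=63.3170, payoff=15.2370, prob=0.034548
UUUUD: Ā=120.8022, payoff=72.7222, prob=0.050588
DDDDU: Ā=21.7892, payoff=0.0000, prob=0.016113
UDDDU: Ā=41.5715, payoff=0.0000, prob=0.023594
DUDDU: Ā=35.7755, payoff=0.0000, prob=0.023594
UUDDU: Ā=68.2558, payoff=20.1758, prob=0.034548
DDUDU: Ā=31.3705, payoff=0.0000, prob=0.023594
UDUDU: Ā=59.8516, payoff=11.7716, prob=0.034548
DUUDU: Ā=54.0556, payoff=5.9756, prob=0.034548
UUUDU: Ā=103.1324, payoff=55.0524, prob=0.050588
DDDUU: Ā=28.0227, payoff=0.0000, prob=0.023594
UDDUU: Ā=53.4644, payoff=5.3844, prob=0.034548
DUDUU: Ā=47.6684, payoff=0.0000, prob=0.034548
UUDUU: Ā=90.9463, payoff=42.8663, prob=0.050588
DDUUU: Ā=43.2634, payoff=0.0000, prob=0.034548
UDUUU: Ā=82.5421, payoff=34.4621, prob=0.050588
DUUUU: Ā=76.7461, payoff=28.6661, prob=0.050588
UUUUU: Ā=146.4235, payoff=98.3435, prob=0.074075
Price = Σ prob·payoff / R^5 = 24.736604 / 2.192448 = 11.2826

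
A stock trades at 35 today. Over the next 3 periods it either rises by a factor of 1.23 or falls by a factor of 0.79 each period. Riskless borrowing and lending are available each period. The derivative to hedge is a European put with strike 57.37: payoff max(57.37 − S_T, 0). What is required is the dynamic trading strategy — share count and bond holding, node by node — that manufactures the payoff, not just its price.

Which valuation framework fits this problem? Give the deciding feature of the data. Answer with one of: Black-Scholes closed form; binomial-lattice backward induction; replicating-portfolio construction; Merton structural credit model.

framework: replicating-portfolio construction

Key observation: a price alone would not answer the question — the per-node share/bond construction on the spot-35, 1.23/0.79 tree is required, and only the replicating-portfolio method yields it.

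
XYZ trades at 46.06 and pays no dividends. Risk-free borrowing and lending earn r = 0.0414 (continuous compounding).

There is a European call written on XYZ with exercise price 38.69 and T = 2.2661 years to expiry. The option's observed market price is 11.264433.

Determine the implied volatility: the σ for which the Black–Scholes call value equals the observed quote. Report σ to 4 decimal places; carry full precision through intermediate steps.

At σ = 0.1420 the Black–Scholes value reproduces the quote:
σ√T = 0.142·√2.2661 = 0.213761
d₁ = (ln(S/K) + (r+σ²/2)T) / (σ√T) = (ln(46.06/38.69) + (0.0414+0.142²/2)·2.2661) / 0.213761 = (0.174364 + 0.116663) / 0.213761 = 1.361462
d₂ = d₁ − σ√T = 1.361462 − 0.213761 = 1.147701
e^{−rT} = 0.910450
N(d₁) = 0.913316,  N(d₂) = 0.874454
V = S·N(d₁) − K·e^{−rT}·N(d₂) = 42.067341 − 30.802908 = 11.264433 (the observed quote) — the price is monotone increasing in volatility, hence this σ is the only solution

sigma = 0.1420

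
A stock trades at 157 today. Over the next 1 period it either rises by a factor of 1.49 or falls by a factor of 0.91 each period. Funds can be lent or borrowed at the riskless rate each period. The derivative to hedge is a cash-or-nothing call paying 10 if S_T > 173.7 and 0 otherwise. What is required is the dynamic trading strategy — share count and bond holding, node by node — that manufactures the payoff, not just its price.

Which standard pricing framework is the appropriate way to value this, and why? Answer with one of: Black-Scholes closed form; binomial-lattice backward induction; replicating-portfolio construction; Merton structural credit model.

framework: replicating-portfolio construction

Key observation: the deliverable is the dynamic trading strategy on the 1-step tree (spot 157, moves 1.49 and 0.91), so the valuation must go through the node-by-node replicating-portfolio solve.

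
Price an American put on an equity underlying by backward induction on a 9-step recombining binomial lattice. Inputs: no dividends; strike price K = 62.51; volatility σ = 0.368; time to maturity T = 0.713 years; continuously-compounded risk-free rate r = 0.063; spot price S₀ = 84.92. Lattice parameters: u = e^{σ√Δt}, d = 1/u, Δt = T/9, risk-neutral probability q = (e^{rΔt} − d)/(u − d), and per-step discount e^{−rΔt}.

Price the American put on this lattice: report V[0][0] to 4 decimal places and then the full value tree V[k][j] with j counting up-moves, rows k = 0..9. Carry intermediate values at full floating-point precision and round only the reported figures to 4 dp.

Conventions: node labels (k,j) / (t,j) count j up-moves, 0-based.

price = 1.3506
tree:
1.3506
2.2078 0.5009
3.5358 0.8925 0.1116
5.5231 1.5699 0.2193 0.0042
8.3650 2.7166 0.4308 0.0084 0.0000
12.1860 4.6010 0.8462 0.0169 0.0000 0.0000
16.8950 7.5660 1.6613 0.0338 0.0000 0.0000 0.0000
21.3833 11.9169 3.2603 0.0677 0.0000 0.0000 0.0000 0.0000
25.4300 16.8950 6.3955 0.1356 0.0000 0.0000 0.0000 0.0000 0.0000
29.0785 21.3833 11.9169 0.2716 0.0000 0.0000 0.0000 0.0000 0.0000 0.0000

Δt=0.07922  u=1.10913  d=0.90160  q=0.49824  discount=0.99502
step 9 (expiry): payoffs max(K−S,0) = 29.0785 21.3833 11.9169 0.2716 0.0000 0.0000 0.0000 0.0000 0.0000 0.0000
k=8: (k=8,j=0): S=37.0800, K−S=25.4300, hold=25.1188 ⇒ V=25.4300 exercise | (k=8,j=1): S=45.6150, K−S=16.8950, hold=16.5838 ⇒ V=16.8950 exercise | (k=8,j=2): S=56.1145, K−S=6.3955, hold=6.0843 ⇒ V=6.3955 exercise | (k=8,j=3): S=69.0307, K−S=0.0000, hold=0.1356 ⇒ V=0.1356 continue | (k=8,j=4): S=84.9200, K−S=0.0000, hold=0.0000 ⇒ V=0.0000 continue | (k=8,j=5): S=104.4666, K−S=0.0000, hold=0.0000 ⇒ V=0.0000 continue | (k=8,j=6): S=128.5124, K−S=0.0000, hold=0.0000 ⇒ V=0.0000 continue | (k=8,j=7): S=158.0929, K−S=0.0000, hold=0.0000 ⇒ V=0.0000 continue | (k=8,j=8): S=194.4823, K−S=0.0000, hold=0.0000 ⇒ V=0.0000 continue
k=7: (k=7,j=0): S=41.1267, K−S=21.3833, hold=21.0721 ⇒ V=21.3833 exercise | (k=7,j=1): S=50.5931, K−S=11.9169, hold=11.6057 ⇒ V=11.9169 exercise | (k=7,j=2): S=62.2384, K−S=0.2716, hold=3.2603 ⇒ V=3.2603 continue | (k=7,j=3): S=76.5643, K−S=0.0000, hold=0.0677 ⇒ V=0.0677 continue | (k=7,j=4): S=94.1876, K−S=0.0000, hold=0.0000 ⇒ V=0.0000 continue | (k=7,j=5): S=115.8674, K−S=0.0000, hold=0.0000 ⇒ V=0.0000 continue | (k=7,j=6): S=142.5374, K−S=0.0000, hold=0.0000 ⇒ V=0.0000 continue | (k=7,j=7): S=175.3461, K−S=0.0000, hold=0.0000 ⇒ V=0.0000 continue
k=6: (k=6,j=0): S=45.6150, K−S=16.8950, hold=16.5838 ⇒ V=16.8950 exercise | (k=6,j=1): S=56.1145, K−S=6.3955, hold=7.5660 ⇒ V=7.5660 continue | (k=6,j=2): S=69.0307, K−S=0.0000, hold=1.6613 ⇒ V=1.6613 continue | (k=6,j=3): S=84.9200, K−S=0.0000, hold=0.0338 ⇒ V=0.0338 continue | (k=6,j=4): S=104.4666, K−S=0.0000, hold=0.0000 ⇒ V=0.0000 continue | (k=6,j=5): S=128.5124, K−S=0.0000, hold=0.0000 ⇒ V=0.0000 continue | (k=6,j=6): S=158.0929, K−S=0.0000, hold=0.0000 ⇒ V=0.0000 continue
k=5: (k=5,j=0): S=50.5931, K−S=11.9169, hold=12.1860 ⇒ V=12.1860 continue | (k=5,j=1): S=62.2384, K−S=0.2716, hold=4.6010 ⇒ V=4.6010 continue | (k=5,j=2): S=76.5643, K−S=0.0000, hold=0.8462 ⇒ V=0.8462 continue | (k=5,j=3): S=94.1876, K−S=0.0000, hold=0.0169 ⇒ V=0.0169 continue | (k=5,j=4): S=115.8674, K−S=0.0000, hold=0.0000 ⇒ V=0.0000 continue | (k=5,j=5): S=142.5374, K−S=0.0000, hold=0.0000 ⇒ V=0.0000 continue
k=4: (k=4,j=0): S=56.1145, K−S=6.3955, hold=8.3650 ⇒ V=8.3650 continue | (k=4,j=1): S=69.0307, K−S=0.0000, hold=2.7166 ⇒ V=2.7166 continue | (k=4,j=2): S=84.9200, K−S=0.0000, hold=0.4308 ⇒ V=0.4308 continue | (k=4,j=3): S=104.4666, K−S=0.0000, hold=0.0084 ⇒ V=0.0084 continue | (k=4,j=4): S=128.5124, K−S=0.0000, hold=0.0000 ⇒ V=0.0000 continue
k=3: (k=3,j=0): S=62.2384, K−S=0.2716, hold=5.5231 ⇒ V=5.5231 continue | (k=3,j=1): S=76.5643, K−S=0.0000, hold=1.5699 ⇒ V=1.5699 continue | (k=3,j=2): S=94.1876, K−S=0.0000, hold=0.2193 ⇒ V=0.2193 continue | (k=3,j=3): S=115.8674, K−S=0.0000, hold=0.0042 ⇒ V=0.0042 continue
k=2: (k=2,j=0): S=69.0307, K−S=0.0000, hold=3.5358 ⇒ V=3.5358 continue | (k=2,j=1): S=84.9200, K−S=0.0000, hold=0.8925 ⇒ V=0.8925 continue | (k=2,j=2): S=104.4666, K−S=0.0000, hold=0.1116 ⇒ V=0.1116 continue
k=1: (k=1,j=0): S=76.5643, K−S=0.0000, hold=2.2078 ⇒ V=2.2078 continue | (k=1,j=1): S=94.1876, K−S=0.0000, hold=0.5009 ⇒ V=0.5009 continue
k=0: (k=0,j=0): S=84.9200, K−S=0.0000, hold=1.3506 ⇒ V=1.3506 continue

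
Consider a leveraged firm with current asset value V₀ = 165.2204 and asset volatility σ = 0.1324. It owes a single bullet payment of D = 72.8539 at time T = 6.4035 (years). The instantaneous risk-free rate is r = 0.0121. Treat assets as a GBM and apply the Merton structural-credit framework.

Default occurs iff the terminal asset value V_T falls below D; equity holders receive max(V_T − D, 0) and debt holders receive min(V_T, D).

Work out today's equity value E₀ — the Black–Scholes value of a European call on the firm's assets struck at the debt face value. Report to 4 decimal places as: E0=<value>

Work the structural quantities from V₀ = 165.2204 against face 72.8539:
d₁ = [ln(V₀/D) + (r + σ²/2)T] / (σ√T)
   = [ln(165.2204/72.8539) + (0.0121 + 0.5·0.1324²)·6.4035] / (0.1324·√6.4035)
   = [0.818824 + 0.133608] / 0.335040 = 2.842743
d₂ = d₁ − σ√T = 2.842743 − 0.335040 = 2.507703
N(d₁) = 0.997764,  N(d₂) = 0.993924,  e^(−rT) = 0.925443
E₀ = V₀·N(d₁) − D·e^(−rT)·N(d₂)
   = 165.2204·0.997764 − 72.8539·0.925443·0.993924 = 97.838403

E0=97.8384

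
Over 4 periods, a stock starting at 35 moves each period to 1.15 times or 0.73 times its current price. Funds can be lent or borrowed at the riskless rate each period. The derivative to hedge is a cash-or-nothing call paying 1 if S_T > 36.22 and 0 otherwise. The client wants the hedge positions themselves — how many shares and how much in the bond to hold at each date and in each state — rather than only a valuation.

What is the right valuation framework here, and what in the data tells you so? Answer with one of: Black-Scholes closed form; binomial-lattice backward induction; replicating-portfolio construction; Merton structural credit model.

framework: replicating-portfolio construction

Key observation: the mandate to exhibit the hedge at every date and state singles out the replicating-portfolio construction on the 4-period tree with factors 1.15 and 0.73 from 35.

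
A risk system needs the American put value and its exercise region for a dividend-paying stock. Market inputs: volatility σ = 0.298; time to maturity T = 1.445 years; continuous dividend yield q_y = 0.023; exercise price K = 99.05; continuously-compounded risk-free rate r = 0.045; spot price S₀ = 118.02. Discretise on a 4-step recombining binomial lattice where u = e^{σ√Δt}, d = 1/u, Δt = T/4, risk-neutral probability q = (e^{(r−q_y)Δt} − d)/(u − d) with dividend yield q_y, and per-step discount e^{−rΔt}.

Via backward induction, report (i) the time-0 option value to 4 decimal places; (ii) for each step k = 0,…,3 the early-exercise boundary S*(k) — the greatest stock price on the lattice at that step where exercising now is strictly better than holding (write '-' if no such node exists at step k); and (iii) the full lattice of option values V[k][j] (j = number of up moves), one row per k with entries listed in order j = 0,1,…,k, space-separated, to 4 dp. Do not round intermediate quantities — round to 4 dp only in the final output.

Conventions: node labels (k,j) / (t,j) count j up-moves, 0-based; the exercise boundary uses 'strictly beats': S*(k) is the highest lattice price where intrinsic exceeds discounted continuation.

Δt=0.36125  u=1.19615  d=0.83601  q=0.47750  discount=0.98388
step 4 (expiry): payoffs max(K−S,0) = 41.3987 16.5636 0.0000 0.0000 0.0000
step 3: (k=3,j=0): S=68.9598, K−S=30.0902, hold=29.0636 ⇒ V=30.0902 exercise | (k=3,j=1): S=98.6663, K−S=0.3837, hold=8.5150 ⇒ V=8.5150 continue | (k=3,j=2): S=141.1699, K−S=0.0000, hold=0.0000 ⇒ V=0.0000 continue | (k=3,j=3): S=201.9832, K−S=0.0000, hold=0.0000 ⇒ V=0.0000 continue  boundary S*=68.9598
step 2: (k=2,j=0): S=82.4864, K−S=16.5636, hold=19.4690 ⇒ V=19.4690 continue | (k=2,j=1): S=118.0200, K−S=0.0000, hold=4.3773 ⇒ V=4.3773 continue | (k=2,j=2): S=168.8607, K−S=0.0000, hold=0.0000 ⇒ V=0.0000 continue  boundary S*=-
step 1: (k=1,j=0): S=98.6663, K−S=0.3837, hold=12.0650 ⇒ V=12.0650 continue | (k=1,j=1): S=141.1699, K−S=0.0000, hold=2.2503 ⇒ V=2.2503 continue  boundary S*=-
step 0: (k=0,j=0): S=118.0200, K−S=0.0000, hold=7.2595 ⇒ V=7.2595 continue  boundary S*=-

price = 7.2595
boundary = - - - 68.9598
tree:
7.2595
12.0650 2.2503
19.4690 4.3773 0.0000
30.0902 8.5150 0.0000 0.0000
41.3987 16.5636 0.0000 0.0000 0.0000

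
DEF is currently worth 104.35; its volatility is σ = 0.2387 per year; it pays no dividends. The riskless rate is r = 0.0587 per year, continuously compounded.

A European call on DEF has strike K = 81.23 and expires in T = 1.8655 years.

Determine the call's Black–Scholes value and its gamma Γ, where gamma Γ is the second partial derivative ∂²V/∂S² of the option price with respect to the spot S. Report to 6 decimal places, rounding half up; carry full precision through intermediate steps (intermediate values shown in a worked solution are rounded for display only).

σ√T = 0.2387·√1.8655 = 0.326024
d₁ = (ln(S/K) + (r+σ²/2)T) / (σ√T) = (ln(104.35/81.23) + (0.0587+0.2387²/2)·1.8655) / 0.326024 = (0.250466 + 0.162651) / 0.326024 = 1.267135
d₂ = d₁ − σ√T = 1.267135 − 0.326024 = 0.941110
e^{−rT} = 0.896278
N(d₁) = 0.897446,  N(d₂) = 0.826676
Call price V = S·N(d₁) − K·e^{−rT}·N(d₂) = 93.648536 − 60.185844 = 33.462693
φ(d₁) = (1/√(2π))·e^{−d₁²/2} = 0.178752
Γ = φ(d₁) / (S·σ·√T) = 0.005254

price = 33.462693
Γ = 0.005254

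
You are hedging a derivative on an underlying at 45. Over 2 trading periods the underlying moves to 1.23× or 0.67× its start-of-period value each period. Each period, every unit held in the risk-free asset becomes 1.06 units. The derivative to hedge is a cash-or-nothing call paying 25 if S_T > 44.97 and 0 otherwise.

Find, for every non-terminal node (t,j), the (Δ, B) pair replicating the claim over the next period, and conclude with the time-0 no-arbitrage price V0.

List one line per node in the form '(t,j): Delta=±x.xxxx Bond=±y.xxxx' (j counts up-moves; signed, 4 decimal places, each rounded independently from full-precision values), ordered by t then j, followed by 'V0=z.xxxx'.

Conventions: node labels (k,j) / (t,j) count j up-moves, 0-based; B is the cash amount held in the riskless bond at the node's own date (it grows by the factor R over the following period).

(0,0): Delta=0.6518 Bond=-18.5392
(1,0): Delta=0.0000 Bond=0.0000
(1,1): Delta=0.8066 Bond=-28.2177
V0=10.7915

Risk-neutral probability p* = (R−d)/(u−d) = (1.06−0.67)/(1.23−0.67) = 0.6964.
Terminal payoffs: V(2,0)=0.0000, V(2,1)=0.0000, V(2,2)=25.0000
(1,0): S=30.1500. Δ = (V_up−V_dn)/(S_up−S_dn) = (0.0000−0.0000)/(37.0845−20.2005) = 0.0000. V = [p*·0.0000 + (1−p*)·0.0000]/1.06 = 0.0000. B = V − Δ·S = 0.0000.
(1,1): S=55.3500. Δ = (V_up−V_dn)/(S_up−S_dn) = (25.0000−0.0000)/(68.0805−37.0845) = 0.8066. V = [p*·25.0000 + (1−p*)·0.0000]/1.06 = 16.4252. B = V − Δ·S = -28.2177.
(0,0): S=45.0000. Δ = (V_up−V_dn)/(S_up−S_dn) = (16.4252−0.0000)/(55.3500−30.1500) = 0.6518. V = [p*·16.4252 + (1−p*)·0.0000]/1.06 = 10.7915. B = V − Δ·S = -18.5392.
Check: Δ(0,0)·S0 + B(0,0) = 10.7915 = V0.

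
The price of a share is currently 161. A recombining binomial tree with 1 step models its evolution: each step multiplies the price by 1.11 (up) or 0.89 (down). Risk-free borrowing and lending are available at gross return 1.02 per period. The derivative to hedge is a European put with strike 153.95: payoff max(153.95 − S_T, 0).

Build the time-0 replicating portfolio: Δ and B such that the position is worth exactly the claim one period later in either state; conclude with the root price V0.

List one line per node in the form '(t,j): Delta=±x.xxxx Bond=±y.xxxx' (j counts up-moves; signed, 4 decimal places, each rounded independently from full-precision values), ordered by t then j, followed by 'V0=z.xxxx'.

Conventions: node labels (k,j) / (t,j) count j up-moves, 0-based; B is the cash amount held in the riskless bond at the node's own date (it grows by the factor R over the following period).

Since d<R<u, set p* = (R−d)/(u−d) = 0.5909; price each node as the discounted p*-expectation of its children.
Expiry values: V(1,0)=10.6600, V(1,1)=0.0000
Node (0,0) S=161.0000: V=(p*·0.0000+(1−p*)·10.6600)/1.02=4.2754; Δ=(0.0000−10.6600)/(178.7100−143.2900)=-0.3010; B=V−Δ·S=52.7299
Check: Δ(0,0)·S0 + B(0,0) = 4.2754 = V0.

(0,0): Delta=-0.3010 Bond=52.7299
V0=4.2754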